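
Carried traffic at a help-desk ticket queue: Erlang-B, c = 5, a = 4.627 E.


B(5,4.627) = 0.253879 (Erlang-B)
Carried load = a(1 − B) = 4.627·(1 − 0.253879) = 4.627·0.746121 = 3.4523 E

Final: 3.4523 Erlangs


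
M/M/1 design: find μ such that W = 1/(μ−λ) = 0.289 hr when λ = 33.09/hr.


W = 1/(μ−λ) ⇒ μ − λ = 1/W = 1/0.289 = 3.4602
μ = λ + 1/W = 33.09 + 3.4602 = 36.5502 per hr

Final: 36.5502 /hr


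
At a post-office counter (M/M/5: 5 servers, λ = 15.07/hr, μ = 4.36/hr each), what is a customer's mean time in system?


a = 3.4564; ρ = 0.6913; P₀ = 0.027341
Lq = P₀·a^c·ρ/(c!(1−ρ)²) = 0.81527
Wq = Lq/λ = 0.81527/15.07 = 0.05410 hr
W = Wq + 1/μ = 0.05410 + 0.22936 = 0.28346 hr

Final: 0.28346 hr


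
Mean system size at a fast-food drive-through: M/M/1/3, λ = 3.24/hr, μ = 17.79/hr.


ρ = 3.24/17.79 = 0.1821
L = ρ[1 − (K+1)ρ^K + Kρ^(K+1)] / [(1−ρ)(1−ρ^(K+1))]
Numerator: 0.1821·(1 − 4·0.006041 + 3·0.001100) = 0.178325
Denominator: (0.8179)·(0.998900) = 0.816975
L = 0.178325/0.816975 = 0.2183

Final: 0.2183


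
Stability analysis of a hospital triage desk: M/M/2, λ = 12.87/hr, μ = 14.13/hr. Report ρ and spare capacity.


Total capacity cμ = 2·14.13 = 28.26/hr
ρ = λ/(cμ) = 12.87/28.26 = 0.4554
Stable ⇔ ρ < 1: YES
Spare capacity = cμ − λ = 28.26 − 12.87 = 15.39/hr

Final: ρ = 0.4554; stable; margin = 15.39/hr


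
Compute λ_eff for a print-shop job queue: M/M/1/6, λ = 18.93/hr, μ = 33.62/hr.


ρ = 0.5631; P_K = (1−ρ)ρ^6/(1−ρ^7) = 0.014178
λ_eff = λ(1 − P_K) = 18.93·(1 − 0.014178) = 18.93·0.985822 = 18.6616 /hr

Final: 18.6616 /hr


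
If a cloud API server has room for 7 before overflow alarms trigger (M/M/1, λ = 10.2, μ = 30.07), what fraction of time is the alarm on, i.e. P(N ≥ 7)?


ρ = 10.2/30.07 = 0.3392
P(N ≥ n) = ρ^n = 0.3392^7 = 0.0005167

Final: 0.0005167


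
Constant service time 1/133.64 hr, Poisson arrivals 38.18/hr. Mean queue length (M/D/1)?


ρ = 38.18/133.64 = 0.2857
M/D/1: Lq = ρ²/(2(1−ρ)) = 0.08162/(2·0.7143) = 0.05713

Final: 0.05713


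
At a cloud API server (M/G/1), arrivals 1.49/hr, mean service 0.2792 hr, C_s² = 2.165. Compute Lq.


ρ = λ·E[S] = 1.49·0.2792 = 0.4160
Lq = ρ²(1+C_s²)/(2(1−ρ)) = 0.1731·(1+2.165)/(2·0.5840)
= 0.1731·3.1650/1.1680 = 0.46896

Final: 0.46896


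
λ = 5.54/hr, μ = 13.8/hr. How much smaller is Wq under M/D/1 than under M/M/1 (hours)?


ρ = 5.54/13.8 = 0.4014
Wq(M/M/1) = ρ/(μ−λ) = 0.4014/8.26 = 0.04860 hr
Wq(M/D/1) = ρ/(2(μ−λ)) = 0.02430 hr
Savings = 0.04860 − 0.02430 = 0.02430 hr

Final: 0.02430 hr


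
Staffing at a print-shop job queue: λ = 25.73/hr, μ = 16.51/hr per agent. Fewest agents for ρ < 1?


Stability requires cμ > λ ⇔ c > λ/μ.
λ/μ = 25.73/16.51 = 1.5584
Minimum integer c = ⌊1.5584⌋ + 1 = 2
Check: 2·16.51 = 33.02 > 25.73, while 1·16.51 = 16.51 ≤ 25.73

Final: 2 servers


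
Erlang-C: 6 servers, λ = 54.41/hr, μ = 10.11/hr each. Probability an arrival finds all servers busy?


a = λ/μ = 5.3818; ρ = a/6 = 0.8970
P₀ = 0.002237 (from M/M/c formula)
C(c,a) = [a^c/(c!(1−ρ))]·P₀ = [24297.71434/(720·0.1030)]·0.002237
= 327.53319·0.002237 = 0.732812

Final: 0.732812


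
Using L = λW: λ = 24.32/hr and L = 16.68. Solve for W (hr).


W = L/λ = 16.68/24.32 = 0.6859 hr

Final: 0.6859 hr


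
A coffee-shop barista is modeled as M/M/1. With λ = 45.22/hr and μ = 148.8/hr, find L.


ρ = λ/μ = 45.22/148.8 = 0.3039
L = ρ/(1−ρ) = 0.3039/(1 − 0.3039) = 0.3039/0.6961 = 0.4366

Final: 0.4366


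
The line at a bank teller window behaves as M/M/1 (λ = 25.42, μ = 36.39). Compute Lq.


ρ = 25.42/36.39 = 0.6985
Lq = ρ²/(1−ρ) = 0.4880/0.3015 = 1.6187

Final: 1.6187


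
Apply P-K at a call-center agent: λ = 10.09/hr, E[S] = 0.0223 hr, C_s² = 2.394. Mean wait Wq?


ρ = λ·E[S] = 10.09·0.0223 = 0.2250
E[S²] = E[S]²(1+C_s²) = 0.0223²·(1+2.394) = 0.001688
Wq = λ·E[S²]/(2(1−ρ)) = 10.09·0.001688/(2·0.7750) = 0.01099 hr

Final: 0.01099 hr


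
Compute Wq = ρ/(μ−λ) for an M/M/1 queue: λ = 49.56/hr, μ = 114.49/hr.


ρ = 49.56/114.49 = 0.4329
Wq = ρ/(μ−λ) = 0.4329/(114.49 − 49.56) = 0.4329/64.93 = 0.006667 hr

Final: 0.006667 hr


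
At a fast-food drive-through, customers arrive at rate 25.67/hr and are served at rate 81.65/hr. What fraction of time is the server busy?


ρ = λ/μ = 25.67/81.65 = 0.3144

Final: 0.3144


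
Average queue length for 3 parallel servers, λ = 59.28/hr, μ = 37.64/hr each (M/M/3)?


a = λ/μ = 1.5749; ρ = a/3 = 0.5250
P₀ = 0.192838
Lq = P₀·a^c·ρ / (c!·(1−ρ)²) = 0.192838·3.90639·0.5250/(6·0.22565)
= 0.29209

Final: 0.29209


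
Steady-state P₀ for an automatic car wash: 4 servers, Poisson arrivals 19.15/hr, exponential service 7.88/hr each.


a = λ/μ = 19.15/7.88 = 2.4302; ρ = a/c = 0.6076
Σ_{k=0}^{3} a^k/k! (terms k=0..3) = 1.00000 + 2.43020 + 2.95294 + 2.39208 = 8.77523
Tail: a^4/(4!(1−ρ)) = 34.87950/(24·0.3924) = 3.70319
P₀ = 1/(8.77523 + 3.70319) = 1/12.47842 = 0.080138

Final: 0.080138


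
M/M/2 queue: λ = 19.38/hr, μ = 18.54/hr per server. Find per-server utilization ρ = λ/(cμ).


ρ = λ/(cμ) = 19.38/(2·18.54) = 19.38/37.08 = 0.5227

Final: 0.5227


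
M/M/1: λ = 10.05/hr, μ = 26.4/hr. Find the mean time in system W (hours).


W = 1/(μ−λ) = 1/(26.4 − 10.05) = 1/16.35 = 0.06116 hr

Final: 0.06116 hr


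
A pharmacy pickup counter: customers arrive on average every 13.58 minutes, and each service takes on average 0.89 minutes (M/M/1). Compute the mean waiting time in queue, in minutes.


λ = 60/13.58 = 4.4183 /hr
μ = 60/0.89 = 67.4157 /hr
ρ = λ/μ = 4.4183/67.4157 = 0.06554
Wq = ρ/(μ−λ) = 0.06554/(67.4157−4.4183) = 0.001040 hr
In minutes: 0.001040·60 = 0.06242 min

Final: 0.06242 min


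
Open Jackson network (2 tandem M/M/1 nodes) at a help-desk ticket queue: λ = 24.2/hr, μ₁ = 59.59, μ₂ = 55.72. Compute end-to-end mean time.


Each node sees arrival rate λ = 24.2/hr (tandem ⇒ throughput preserved).
W₁ = 1/(μ₁−λ) = 1/(59.59−24.2) = 0.02826 hr
W₂ = 1/(μ₂−λ) = 1/(55.72−24.2) = 0.03173 hr
W_total = W₁ + W₂ = 0.02826 + 0.03173 = 0.05998 hr

Final: 0.05998 hr


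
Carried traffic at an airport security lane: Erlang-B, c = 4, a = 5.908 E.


B(4,5.908) = 0.463623 (Erlang-B)
Carried load = a(1 − B) = 5.908·(1 − 0.463623) = 5.908·0.536377 = 3.1689 E

Final: 3.1689 Erlangs


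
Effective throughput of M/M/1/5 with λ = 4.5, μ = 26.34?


ρ = 0.1708; P_K = (1−ρ)ρ^5/(1−ρ^6) = 0.0001207
λ_eff = λ(1 − P_K) = 4.5·(1 − 0.0001207) = 4.5·0.999879 = 4.4995 /hr

Final: 4.4995 /hr


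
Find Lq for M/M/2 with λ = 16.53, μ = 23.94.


a = λ/μ = 0.6905; ρ = a/2 = 0.3452
P₀ = 0.486726
Lq = P₀·a^c·ρ / (c!·(1−ρ)²) = 0.486726·0.47676·0.3452/(2·0.42871)
= 0.09343

Final: 0.09343


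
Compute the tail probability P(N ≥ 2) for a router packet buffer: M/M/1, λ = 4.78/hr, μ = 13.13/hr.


ρ = 4.78/13.13 = 0.3641
P(N ≥ n) = ρ^n = 0.3641^2 = 0.132534

Final: 0.132534


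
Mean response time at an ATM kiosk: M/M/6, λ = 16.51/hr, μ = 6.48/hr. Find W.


a = 2.5478; ρ = 0.4246; P₀ = 0.077755
Lq = P₀·a^c·ρ/(c!(1−ρ)²) = 0.03789
Wq = Lq/λ = 0.03789/16.51 = 0.002295 hr
W = Wq + 1/μ = 0.002295 + 0.15432 = 0.15662 hr

Final: 0.15662 hr


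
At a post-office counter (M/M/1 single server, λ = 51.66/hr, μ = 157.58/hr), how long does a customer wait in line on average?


ρ = 51.66/157.58 = 0.3278
Wq = ρ/(μ−λ) = 0.3278/(157.58 − 51.66) = 0.3278/105.92 = 0.003095 hr

Final: 0.003095 hr


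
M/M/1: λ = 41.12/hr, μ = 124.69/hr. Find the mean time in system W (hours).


W = 1/(μ−λ) = 1/(124.69 − 41.12) = 1/83.57 = 0.01197 hr

Final: 0.01197 hr


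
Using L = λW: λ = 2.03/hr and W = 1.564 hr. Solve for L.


L = λW = 2.03·1.564 = 3.1749

Final: 3.1749


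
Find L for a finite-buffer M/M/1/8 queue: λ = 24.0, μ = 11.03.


ρ = 24.0/11.03 = 2.1759
L = ρ[1 − (K+1)ρ^K + Kρ^(K+1)] / [(1−ρ)(1−ρ^(K+1))]
Numerator: 2.1759·(1 − 9·502.441883 + 8·1093.255230) = 9193.250901
Denominator: (-1.1759)·(-1092.255230) = 1284.365397
L = 9193.250901/1284.365397 = 7.1578

Final: 7.1578


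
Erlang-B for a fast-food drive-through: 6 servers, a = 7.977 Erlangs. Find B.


B(c,a) = (a^c/c!) / Σ_{k=0}^{c} a^k/k!
a^6/6! = 357.853324
Σ terms (k=0..6): 1.00000 + 7.97700 + 31.81626 + 84.59945 + 168.71245 + 269.16384 + 357.85332 = 921.122323
B = 357.853324/921.122323 = 0.388497

Final: 0.388497


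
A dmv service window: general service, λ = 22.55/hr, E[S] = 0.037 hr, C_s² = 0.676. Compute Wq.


ρ = λ·E[S] = 22.55·0.037 = 0.8344
E[S²] = E[S]²(1+C_s²) = 0.037²·(1+0.676) = 0.002294
Wq = λ·E[S²]/(2(1−ρ)) = 22.55·0.002294/(2·0.1656) = 0.15617 hr

Final: 0.15617 hr


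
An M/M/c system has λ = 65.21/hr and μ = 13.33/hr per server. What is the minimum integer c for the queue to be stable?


Stability requires cμ > λ ⇔ c > λ/μ.
λ/μ = 65.21/13.33 = 4.8920
Minimum integer c = ⌊4.8920⌋ + 1 = 5
Check: 5·13.33 = 66.65 > 65.21, while 4·13.33 = 53.32 ≤ 65.21

Final: 5 servers


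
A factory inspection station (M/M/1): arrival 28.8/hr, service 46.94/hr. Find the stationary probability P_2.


ρ = 28.8/46.94 = 0.6135
P_n = (1−ρ)·ρ^n = (1 − 0.6135)·0.6135^2 = 0.3865·0.376443 = 0.145477

Final: 0.145477


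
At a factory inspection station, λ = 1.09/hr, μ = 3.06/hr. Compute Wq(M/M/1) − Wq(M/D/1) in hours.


ρ = 1.09/3.06 = 0.3562
Wq(M/M/1) = ρ/(μ−λ) = 0.3562/1.97 = 0.18082 hr
Wq(M/D/1) = ρ/(2(μ−λ)) = 0.09041 hr
Savings = 0.18082 − 0.09041 = 0.09041 hr

Final: 0.09041 hr


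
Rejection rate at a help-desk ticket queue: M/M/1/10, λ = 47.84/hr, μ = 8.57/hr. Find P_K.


ρ = λ/μ = 47.84/8.57 = 5.5823
P_K = (1−ρ)ρ^K/(1−ρ^(K+1)) = (-4.5823·29383497.650883)/(1 − 164026432.627564)
= -134642934.976681/-164026431.627564 = 0.820861

Final: 0.820861


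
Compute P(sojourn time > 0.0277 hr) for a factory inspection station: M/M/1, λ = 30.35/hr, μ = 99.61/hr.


W ~ Exponential(μ−λ) for M/M/1.
μ − λ = 99.61 − 30.35 = 69.2600
P(W > t) = e^{−(μ−λ)t} = e^{−1.9185} = 0.146827

Final: 0.146827


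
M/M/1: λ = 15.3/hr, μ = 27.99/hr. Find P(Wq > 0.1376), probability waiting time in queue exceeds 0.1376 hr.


ρ = 15.3/27.99 = 0.5466
P(Wq > t) = ρ·e^{−(μ−λ)t} = 0.5466·e^{−1.7461}
= 0.5466·0.174445 = 0.095356

Final: 0.095356


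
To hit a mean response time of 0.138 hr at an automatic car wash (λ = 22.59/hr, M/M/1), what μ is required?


W = 1/(μ−λ) ⇒ μ − λ = 1/W = 1/0.138 = 7.2464
μ = λ + 1/W = 22.59 + 7.2464 = 29.8364 per hr

Final: 29.8364 /hr


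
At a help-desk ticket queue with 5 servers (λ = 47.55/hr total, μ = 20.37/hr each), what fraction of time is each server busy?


ρ = λ/(cμ) = 47.55/(5·20.37) = 47.55/101.85 = 0.4669

Final: 0.4669


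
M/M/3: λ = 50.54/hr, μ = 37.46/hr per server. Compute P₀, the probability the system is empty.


a = λ/μ = 50.54/37.46 = 1.3492; ρ = a/c = 0.4497
Σ_{k=0}^{2} a^k/k! (terms k=0..2) = 1.00000 + 1.34917 + 0.91013 = 3.25931
Tail: a^3/(3!(1−ρ)) = 2.45585/(6·0.5503) = 0.74382
P₀ = 1/(3.25931 + 0.74382) = 1/4.00313 = 0.249804

Final: 0.249804


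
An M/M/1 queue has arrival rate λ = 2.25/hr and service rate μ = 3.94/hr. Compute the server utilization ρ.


ρ = λ/μ = 2.25/3.94 = 0.5711

Final: 0.5711


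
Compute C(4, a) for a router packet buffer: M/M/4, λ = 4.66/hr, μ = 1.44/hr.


a = λ/μ = 3.2361; ρ = a/4 = 0.8090
P₀ = 0.025609 (from M/M/c formula)
C(c,a) = [a^c/(c!(1−ρ))]·P₀ = [109.67148/(24·0.1910)]·0.025609
= 23.92832·0.025609 = 0.612777

Final: 0.612777


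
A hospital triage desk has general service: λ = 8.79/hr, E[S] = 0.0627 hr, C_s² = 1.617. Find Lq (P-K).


ρ = λ·E[S] = 8.79·0.0627 = 0.5511
Lq = ρ²(1+C_s²)/(2(1−ρ)) = 0.3037·(1+1.617)/(2·0.4489)
= 0.3037·2.6170/0.8977 = 0.88546

Final: 0.88546


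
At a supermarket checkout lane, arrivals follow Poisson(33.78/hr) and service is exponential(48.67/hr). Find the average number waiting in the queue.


ρ = 33.78/48.67 = 0.6941
Lq = ρ²/(1−ρ) = 0.4817/0.3059 = 1.5746

Final: 1.5746


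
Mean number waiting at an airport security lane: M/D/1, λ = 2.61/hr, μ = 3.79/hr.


ρ = 2.61/3.79 = 0.6887
M/D/1: Lq = ρ²/(2(1−ρ)) = 0.4742/(2·0.3113) = 0.76161

Final: 0.76161


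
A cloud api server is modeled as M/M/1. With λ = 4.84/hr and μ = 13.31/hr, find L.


ρ = λ/μ = 4.84/13.31 = 0.3636
L = ρ/(1−ρ) = 0.3636/(1 − 0.3636) = 0.3636/0.6364 = 0.5714

Final: 0.5714


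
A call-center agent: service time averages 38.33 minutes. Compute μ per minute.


μ = 1/(service time) in consistent units.
1 minute = 1 min, so μ = 1/38.33 = 0.02609 per minute

Final: 0.02609 /min


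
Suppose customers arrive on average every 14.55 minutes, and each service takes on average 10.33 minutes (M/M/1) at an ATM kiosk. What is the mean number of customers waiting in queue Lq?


λ = 60/14.55 = 4.1237 /hr
μ = 60/10.33 = 5.8083 /hr
ρ = λ/μ = 4.1237/5.8083 = 0.7100
Lq = ρ²/(1−ρ) = 0.5041/0.2900 = 1.7379

Final: 1.7379


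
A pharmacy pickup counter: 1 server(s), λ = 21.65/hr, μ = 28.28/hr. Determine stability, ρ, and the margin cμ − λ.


Total capacity cμ = 1·28.28 = 28.28/hr
ρ = λ/(cμ) = 21.65/28.28 = 0.7656
Stable ⇔ ρ < 1: YES
Spare capacity = cμ − λ = 28.28 − 21.65 = 6.63/hr

Final: ρ = 0.7656; stable; margin = 6.63/hr


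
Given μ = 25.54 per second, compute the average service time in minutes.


Mean service time = 1/μ = 1/25.54 second = 0.03915 second
In minutes: 0.03915 × 0.0166667 = 0.0006526 min

Final: 0.0006526 min


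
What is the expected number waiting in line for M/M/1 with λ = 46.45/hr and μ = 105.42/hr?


ρ = 46.45/105.42 = 0.4406
Lq = ρ²/(1−ρ) = 0.1941/0.5594 = 0.3471

Final: 0.3471


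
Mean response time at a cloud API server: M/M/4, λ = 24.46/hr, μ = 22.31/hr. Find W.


a = 1.0964; ρ = 0.2741; P₀ = 0.333338
Lq = P₀·a^c·ρ/(c!(1−ρ)²) = 0.01044
Wq = Lq/λ = 0.01044/24.46 = 0.0004268 hr
W = Wq + 1/μ = 0.0004268 + 0.04482 = 0.04525 hr

Final: 0.04525 hr


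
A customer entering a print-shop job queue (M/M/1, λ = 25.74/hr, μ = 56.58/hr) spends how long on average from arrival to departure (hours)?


W = 1/(μ−λ) = 1/(56.58 − 25.74) = 1/30.84 = 0.03243 hr

Final: 0.03243 hr


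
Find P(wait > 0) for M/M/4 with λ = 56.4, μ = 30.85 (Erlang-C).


a = λ/μ = 1.8282; ρ = a/4 = 0.4571
P₀ = 0.156862 (from M/M/c formula)
C(c,a) = [a^c/(c!(1−ρ))]·P₀ = [11.17109/(24·0.5429)]·0.156862
= 0.85728·0.156862 = 0.134475

Final: 0.134475


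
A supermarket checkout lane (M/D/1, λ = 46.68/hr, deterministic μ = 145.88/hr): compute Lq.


ρ = 46.68/145.88 = 0.3200
M/D/1: Lq = ρ²/(2(1−ρ)) = 0.1024/(2·0.6800) = 0.07529

Final: 0.07529


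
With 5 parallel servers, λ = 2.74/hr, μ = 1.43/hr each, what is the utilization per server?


ρ = λ/(cμ) = 2.74/(5·1.43) = 2.74/7.15 = 0.3832

Final: 0.3832


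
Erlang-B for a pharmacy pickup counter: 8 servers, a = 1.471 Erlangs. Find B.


B(c,a) = (a^c/c!) / Σ_{k=0}^{c} a^k/k!
a^8/8! = 0.0005437
Σ terms (k=0..8): 1.00000 + 1.47100 + 1.08192 + 0.53050 + 0.19509 + 0.05740 + 0.01407 + 0.002957 + 0.0005437 = 4.353483
B = 0.0005437/4.353483 = 0.0001249

Final: 0.0001249


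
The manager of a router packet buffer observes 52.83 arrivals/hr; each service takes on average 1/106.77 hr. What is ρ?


ρ = λ/μ = 52.83/106.77 = 0.4948

Final: 0.4948


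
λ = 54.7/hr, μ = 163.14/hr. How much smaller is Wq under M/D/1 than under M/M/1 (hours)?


ρ = 54.7/163.14 = 0.3353
Wq(M/M/1) = ρ/(μ−λ) = 0.3353/108.44 = 0.003092 hr
Wq(M/D/1) = ρ/(2(μ−λ)) = 0.001546 hr
Savings = 0.003092 − 0.001546 = 0.001546 hr

Final: 0.001546 hr


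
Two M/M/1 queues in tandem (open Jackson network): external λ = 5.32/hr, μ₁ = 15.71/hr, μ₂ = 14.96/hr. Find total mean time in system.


Each node sees arrival rate λ = 5.32/hr (tandem ⇒ throughput preserved).
W₁ = 1/(μ₁−λ) = 1/(15.71−5.32) = 0.09625 hr
W₂ = 1/(μ₂−λ) = 1/(14.96−5.32) = 0.10373 hr
W_total = W₁ + W₂ = 0.09625 + 0.10373 = 0.19998 hr

Final: 0.19998 hr


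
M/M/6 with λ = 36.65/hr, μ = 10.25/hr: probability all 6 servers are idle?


a = λ/μ = 36.65/10.25 = 3.5756; ρ = a/c = 0.5959
Σ_{k=0}^{5} a^k/k! (terms k=0..5) = 1.00000 + 3.57561 + 6.39249 + 7.61902 + 6.81066 + 4.87045 = 30.26823
Tail: a^6/(6!(1−ρ)) = 2089.78054/(720·0.4041) = 7.18318
P₀ = 1/(30.26823 + 7.18318) = 1/37.45142 = 0.026701

Final: 0.026701


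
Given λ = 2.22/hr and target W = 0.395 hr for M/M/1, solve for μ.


W = 1/(μ−λ) ⇒ μ − λ = 1/W = 1/0.395 = 2.5316
μ = λ + 1/W = 2.22 + 2.5316 = 4.7516 per hr

Final: 4.7516 /hr


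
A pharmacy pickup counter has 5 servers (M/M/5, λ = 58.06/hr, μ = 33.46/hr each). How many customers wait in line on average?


a = λ/μ = 1.7352; ρ = a/5 = 0.3470
P₀ = 0.175748
Lq = P₀·a^c·ρ / (c!·(1−ρ)²) = 0.175748·15.73097·0.3470/(120·0.42636)
= 0.01875

Final: 0.01875


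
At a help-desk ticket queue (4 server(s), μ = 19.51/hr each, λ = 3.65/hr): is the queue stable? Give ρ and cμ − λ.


Total capacity cμ = 4·19.51 = 78.04/hr
ρ = λ/(cμ) = 3.65/78.04 = 0.04677
Stable ⇔ ρ < 1: YES
Spare capacity = cμ − λ = 78.04 − 3.65 = 74.39/hr

Final: ρ = 0.04677; stable; margin = 74.39/hr


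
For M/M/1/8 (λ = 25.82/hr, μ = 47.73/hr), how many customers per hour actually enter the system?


ρ = 0.5410; P_K = (1−ρ)ρ^8/(1−ρ^9) = 0.003380
λ_eff = λ(1 − P_K) = 25.82·(1 − 0.003380) = 25.82·0.996620 = 25.7327 /hr

Final: 25.7327 /hr


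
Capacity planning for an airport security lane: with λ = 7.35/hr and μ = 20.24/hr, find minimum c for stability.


Stability requires cμ > λ ⇔ c > λ/μ.
λ/μ = 7.35/20.24 = 0.3631
Minimum integer c = ⌊0.3631⌋ + 1 = 1
Check: 1·20.24 = 20.24 > 7.35, while 0·20.24 = 0.00 ≤ 7.35

Final: 1 servers


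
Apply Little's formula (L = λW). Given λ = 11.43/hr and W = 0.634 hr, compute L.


L = λW = 11.43·0.634 = 7.2466

Final: 7.2466


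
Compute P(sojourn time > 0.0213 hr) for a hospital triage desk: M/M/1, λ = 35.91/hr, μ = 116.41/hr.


W ~ Exponential(μ−λ) for M/M/1.
μ − λ = 116.41 − 35.91 = 80.5000
P(W > t) = e^{−(μ−λ)t} = e^{−1.7147} = 0.180027

Final: 0.180027


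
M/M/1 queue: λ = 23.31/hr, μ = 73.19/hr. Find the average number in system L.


ρ = λ/μ = 23.31/73.19 = 0.3185
L = ρ/(1−ρ) = 0.3185/(1 − 0.3185) = 0.3185/0.6815 = 0.4673

Final: 0.4673


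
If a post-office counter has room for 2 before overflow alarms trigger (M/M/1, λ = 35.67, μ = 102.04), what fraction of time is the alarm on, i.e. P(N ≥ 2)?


ρ = 35.67/102.04 = 0.3496
P(N ≥ n) = ρ^n = 0.3496^2 = 0.122198

Final: 0.122198


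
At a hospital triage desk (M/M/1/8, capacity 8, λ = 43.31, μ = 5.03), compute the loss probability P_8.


ρ = λ/μ = 43.31/5.03 = 8.6103
P_K = (1−ρ)ρ^K/(1−ρ^(K+1)) = (-7.6103·30210755.729407)/(1 − 260124817.224772)
= -229914061.495365/-260124816.224772 = 0.883861

Final: 0.883861


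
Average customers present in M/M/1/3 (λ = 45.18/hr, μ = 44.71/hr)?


ρ = 45.18/44.71 = 1.0105
L = ρ[1 − (K+1)ρ^K + Kρ^(K+1)] / [(1−ρ)(1−ρ^(K+1))]
Numerator: 1.0105·(1 − 4·1.031869 + 3·1.042716) = 0.0006794
Denominator: (-0.01051)·(-0.042716) = 0.0004490
L = 0.0006794/0.0004490 = 1.5131

Final: 1.5131


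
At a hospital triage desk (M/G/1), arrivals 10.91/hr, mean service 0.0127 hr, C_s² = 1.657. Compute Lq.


ρ = λ·E[S] = 10.91·0.0127 = 0.1386
Lq = ρ²(1+C_s²)/(2(1−ρ)) = 0.01920·(1+1.657)/(2·0.8614)
= 0.01920·2.6570/1.7229 = 0.02961

Final: 0.02961


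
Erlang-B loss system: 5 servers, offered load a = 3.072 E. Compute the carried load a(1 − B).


B(5,3.072) = 0.116245 (Erlang-B)
Carried load = a(1 − B) = 3.072·(1 − 0.116245) = 3.072·0.883755 = 2.7149 E

Final: 2.7149 Erlangs


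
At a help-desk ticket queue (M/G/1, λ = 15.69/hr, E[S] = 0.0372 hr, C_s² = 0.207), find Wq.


ρ = λ·E[S] = 15.69·0.0372 = 0.5837
E[S²] = E[S]²(1+C_s²) = 0.0372²·(1+0.207) = 0.001670
Wq = λ·E[S²]/(2(1−ρ)) = 15.69·0.001670/(2·0.4163) = 0.03147 hr

Final: 0.03147 hr


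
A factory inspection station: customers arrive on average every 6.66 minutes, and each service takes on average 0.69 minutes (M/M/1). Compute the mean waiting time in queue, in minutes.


λ = 60/6.66 = 9.0090 /hr
μ = 60/0.69 = 86.9565 /hr
ρ = λ/μ = 9.0090/86.9565 = 0.1036
Wq = ρ/(μ−λ) = 0.1036/(86.9565−9.0090) = 0.001329 hr
In minutes: 0.001329·60 = 0.07975 min

Final: 0.07975 min


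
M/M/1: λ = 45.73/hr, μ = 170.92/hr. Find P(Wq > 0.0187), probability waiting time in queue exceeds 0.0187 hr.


ρ = 45.73/170.92 = 0.2676
P(Wq > t) = ρ·e^{−(μ−λ)t} = 0.2676·e^{−2.3411}
= 0.2676·0.096226 = 0.025746

Final: 0.025746


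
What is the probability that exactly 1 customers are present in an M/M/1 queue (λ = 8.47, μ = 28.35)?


ρ = 8.47/28.35 = 0.2988
P_n = (1−ρ)·ρ^n = (1 − 0.2988)·0.2988^1 = 0.7012·0.298765 = 0.209505

Final: 0.209505


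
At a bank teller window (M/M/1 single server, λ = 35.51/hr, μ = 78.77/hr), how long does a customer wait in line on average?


ρ = 35.51/78.77 = 0.4508
Wq = ρ/(μ−λ) = 0.4508/(78.77 − 35.51) = 0.4508/43.26 = 0.01042 hr

Final: 0.01042 hr


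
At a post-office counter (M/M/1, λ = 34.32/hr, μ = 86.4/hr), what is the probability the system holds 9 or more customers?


ρ = 34.32/86.4 = 0.3972
P(N ≥ n) = ρ^n = 0.3972^9 = 0.0002462

Final: 0.0002462


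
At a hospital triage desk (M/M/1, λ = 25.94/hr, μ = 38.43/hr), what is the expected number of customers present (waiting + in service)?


ρ = λ/μ = 25.94/38.43 = 0.6750
L = ρ/(1−ρ) = 0.6750/(1 − 0.6750) = 0.6750/0.3250 = 2.0769

Final: 2.0769


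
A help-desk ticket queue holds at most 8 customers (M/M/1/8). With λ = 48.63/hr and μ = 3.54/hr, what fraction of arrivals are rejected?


ρ = λ/μ = 48.63/3.54 = 13.7373
P_K = (1−ρ)ρ^K/(1−ρ^(K+1)) = (-12.7373·1268259313.743891)/(1 − 17422443623.549553)
= -16154184309.805660/-17422443622.549553 = 0.927205

Final: 0.927205


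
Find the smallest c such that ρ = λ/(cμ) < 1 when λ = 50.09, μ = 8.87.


Stability requires cμ > λ ⇔ c > λ/μ.
λ/μ = 50.09/8.87 = 5.6471
Minimum integer c = ⌊5.6471⌋ + 1 = 6
Check: 6·8.87 = 53.22 > 50.09, while 5·8.87 = 44.35 ≤ 50.09

Final: 6 servers


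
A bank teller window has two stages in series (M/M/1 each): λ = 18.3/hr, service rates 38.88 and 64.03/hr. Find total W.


Each node sees arrival rate λ = 18.3/hr (tandem ⇒ throughput preserved).
W₁ = 1/(μ₁−λ) = 1/(38.88−18.3) = 0.04859 hr
W₂ = 1/(μ₂−λ) = 1/(64.03−18.3) = 0.02187 hr
W_total = W₁ + W₂ = 0.04859 + 0.02187 = 0.07046 hr

Final: 0.07046 hr


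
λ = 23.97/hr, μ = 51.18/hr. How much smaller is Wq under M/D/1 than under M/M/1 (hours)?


ρ = 23.97/51.18 = 0.4683
Wq(M/M/1) = ρ/(μ−λ) = 0.4683/27.21 = 0.01721 hr
Wq(M/D/1) = ρ/(2(μ−λ)) = 0.008606 hr
Savings = 0.01721 − 0.008606 = 0.008606 hr

Final: 0.008606 hr


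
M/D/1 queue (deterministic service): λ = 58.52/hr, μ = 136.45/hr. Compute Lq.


ρ = 58.52/136.45 = 0.4289
M/D/1: Lq = ρ²/(2(1−ρ)) = 0.1839/(2·0.5711) = 0.16103

Final: 0.16103


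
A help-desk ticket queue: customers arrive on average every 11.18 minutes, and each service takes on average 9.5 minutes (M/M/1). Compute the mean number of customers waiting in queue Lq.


λ = 60/11.18 = 5.3667 /hr
μ = 60/9.5 = 6.3158 /hr
ρ = λ/μ = 5.3667/6.3158 = 0.8497
Lq = ρ²/(1−ρ) = 0.7220/0.1503 = 4.8050

Final: 4.8050


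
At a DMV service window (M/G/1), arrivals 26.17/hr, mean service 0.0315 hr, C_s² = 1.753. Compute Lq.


ρ = λ·E[S] = 26.17·0.0315 = 0.8244
Lq = ρ²(1+C_s²)/(2(1−ρ)) = 0.6796·(1+1.753)/(2·0.1756)
= 0.6796·2.7530/0.3513 = 5.32561

Final: 5.32561


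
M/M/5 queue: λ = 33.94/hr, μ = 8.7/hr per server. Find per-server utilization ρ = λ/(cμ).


ρ = λ/(cμ) = 33.94/(5·8.7) = 33.94/43.50 = 0.7802

Final: 0.7802


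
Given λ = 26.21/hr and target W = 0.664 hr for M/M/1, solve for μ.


W = 1/(μ−λ) ⇒ μ − λ = 1/W = 1/0.664 = 1.5060
μ = λ + 1/W = 26.21 + 1.5060 = 27.7160 per hr

Final: 27.7160 /hr


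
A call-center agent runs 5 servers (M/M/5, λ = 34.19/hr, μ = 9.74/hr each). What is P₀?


a = λ/μ = 34.19/9.74 = 3.5103; ρ = a/c = 0.7021
Σ_{k=0}^{4} a^k/k! (terms k=0..4) = 1.00000 + 3.51027 + 6.16099 + 7.20890 + 6.32629 = 24.20645
Tail: a^5/(5!(1−ρ)) = 532.96749/(120·0.2979) = 14.90668
P₀ = 1/(24.20645 + 14.90668) = 1/39.11313 = 0.025567

Final: 0.025567


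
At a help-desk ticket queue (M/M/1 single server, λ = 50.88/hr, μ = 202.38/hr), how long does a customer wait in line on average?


ρ = 50.88/202.38 = 0.2514
Wq = ρ/(μ−λ) = 0.2514/(202.38 − 50.88) = 0.2514/151.50 = 0.001659 hr

Final: 0.001659 hr


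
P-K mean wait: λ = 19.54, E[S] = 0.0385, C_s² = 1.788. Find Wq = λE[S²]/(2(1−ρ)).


ρ = λ·E[S] = 19.54·0.0385 = 0.7523
E[S²] = E[S]²(1+C_s²) = 0.0385²·(1+1.788) = 0.004133
Wq = λ·E[S²]/(2(1−ρ)) = 19.54·0.004133/(2·0.2477) = 0.16299 hr

Final: 0.16299 hr


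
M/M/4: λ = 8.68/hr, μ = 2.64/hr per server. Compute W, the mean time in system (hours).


a = 3.2879; ρ = 0.8220; P₀ = 0.023274
Lq = P₀·a^c·ρ/(c!(1−ρ)²) = 2.93892
Wq = Lq/λ = 2.93892/8.68 = 0.33859 hr
W = Wq + 1/μ = 0.33859 + 0.37879 = 0.71737 hr

Final: 0.71737 hr


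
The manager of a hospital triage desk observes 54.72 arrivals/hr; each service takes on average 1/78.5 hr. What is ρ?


ρ = λ/μ = 54.72/78.5 = 0.6971

Final: 0.6971


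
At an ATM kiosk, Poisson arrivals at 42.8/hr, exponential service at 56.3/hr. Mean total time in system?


W = 1/(μ−λ) = 1/(56.3 − 42.8) = 1/13.50 = 0.07407 hr

Final: 0.07407 hr


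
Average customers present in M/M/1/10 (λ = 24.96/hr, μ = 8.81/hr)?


ρ = 24.96/8.81 = 2.8331
L = ρ[1 − (K+1)ρ^K + Kρ^(K+1)] / [(1−ρ)(1−ρ^(K+1))]
Numerator: 2.8331·(1 − 11·33318.598565 + 10·94396.392757) = 1636028.396150
Denominator: (-1.8331)·(-94395.392757) = 173040.362432
L = 1636028.396150/173040.362432 = 9.4546

Final: 9.4546


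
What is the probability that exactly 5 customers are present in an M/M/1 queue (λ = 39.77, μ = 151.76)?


ρ = 39.77/151.76 = 0.2621
P_n = (1−ρ)·ρ^n = (1 − 0.2621)·0.2621^5 = 0.7379·0.001236 = 0.0009120

Final: 0.0009120


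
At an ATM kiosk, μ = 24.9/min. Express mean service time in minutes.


Mean service time = 1/μ = 1/24.9 minute = 0.04016 minute
In minutes: 0.04016 × 1 = 0.04016 min

Final: 0.04016 min


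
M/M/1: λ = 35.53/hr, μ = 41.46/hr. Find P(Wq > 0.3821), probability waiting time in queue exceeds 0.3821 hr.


ρ = 35.53/41.46 = 0.8570
P(Wq > t) = ρ·e^{−(μ−λ)t} = 0.8570·e^{−2.2659}
= 0.8570·0.103742 = 0.088903

Final: 0.088903


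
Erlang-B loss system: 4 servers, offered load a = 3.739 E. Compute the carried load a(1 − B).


B(4,3.739) = 0.284892 (Erlang-B)
Carried load = a(1 − B) = 3.739·(1 − 0.284892) = 3.739·0.715108 = 2.6738 E

Final: 2.6738 Erlangs


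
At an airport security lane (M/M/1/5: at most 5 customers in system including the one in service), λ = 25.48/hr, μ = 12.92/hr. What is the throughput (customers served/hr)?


ρ = 1.9721; P_K = (1−ρ)ρ^5/(1−ρ^6) = 0.501459
λ_eff = λ(1 − P_K) = 25.48·(1 − 0.501459) = 25.48·0.498541 = 12.7028 /hr

Final: 12.7028 /hr


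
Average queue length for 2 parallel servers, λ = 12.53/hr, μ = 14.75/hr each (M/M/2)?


a = λ/μ = 0.8495; ρ = a/2 = 0.4247
P₀ = 0.403759
Lq = P₀·a^c·ρ / (c!·(1−ρ)²) = 0.403759·0.72164·0.4247/(2·0.33092)
= 0.18699

Final: 0.18699


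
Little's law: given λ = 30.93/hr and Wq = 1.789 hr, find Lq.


Lq = λWq = 30.93·1.789 = 55.3338

Final: 55.3338


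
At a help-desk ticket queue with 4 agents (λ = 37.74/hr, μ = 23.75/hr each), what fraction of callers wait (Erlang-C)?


a = λ/μ = 1.5891; ρ = a/4 = 0.3973
P₀ = 0.201567 (from M/M/c formula)
C(c,a) = [a^c/(c!(1−ρ))]·P₀ = [6.37607/(24·0.6027)]·0.201567
= 0.44077·0.201567 = 0.088845

Final: 0.088845


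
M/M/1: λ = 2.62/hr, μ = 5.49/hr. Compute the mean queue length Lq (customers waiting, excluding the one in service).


ρ = 2.62/5.49 = 0.4772
Lq = ρ²/(1−ρ) = 0.2277/0.5228 = 0.4357

Final: 0.4357


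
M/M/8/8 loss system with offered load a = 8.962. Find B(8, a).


B(c,a) = (a^c/c!) / Σ_{k=0}^{c} a^k/k!
a^8/8! = 1032.093382
Σ terms (k=0..8): 1.00000 + 8.96200 + 40.15872 + 119.96749 + 268.78716 + 481.77410 + 719.60992 + 921.30630 + 1032.09338 = 3593.659073
B = 1032.093382/3593.659073 = 0.287198

Final: 0.287198


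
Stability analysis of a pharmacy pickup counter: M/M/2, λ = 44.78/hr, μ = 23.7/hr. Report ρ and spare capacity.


Total capacity cμ = 2·23.7 = 47.40/hr
ρ = λ/(cμ) = 44.78/47.40 = 0.9447
Stable ⇔ ρ < 1: YES
Spare capacity = cμ − λ = 47.40 − 44.78 = 2.62/hr

Final: ρ = 0.9447; stable; margin = 2.62/hr


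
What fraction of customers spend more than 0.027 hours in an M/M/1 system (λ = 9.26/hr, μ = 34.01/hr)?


W ~ Exponential(μ−λ) for M/M/1.
μ − λ = 34.01 − 9.26 = 24.7500
P(W > t) = e^{−(μ−λ)t} = e^{−0.6683} = 0.512605

Final: 0.512605


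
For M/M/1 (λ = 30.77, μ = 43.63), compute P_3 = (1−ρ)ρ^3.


ρ = 30.77/43.63 = 0.7052
P_n = (1−ρ)·ρ^n = (1 − 0.7052)·0.7052^3 = 0.2948·0.350774 = 0.103391

Final: 0.103391


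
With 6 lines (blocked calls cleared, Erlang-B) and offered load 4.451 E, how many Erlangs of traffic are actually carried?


B(6,4.451) = 0.150487 (Erlang-B)
Carried load = a(1 − B) = 4.451·(1 − 0.150487) = 4.451·0.849513 = 3.7812 E

Final: 3.7812 Erlangs


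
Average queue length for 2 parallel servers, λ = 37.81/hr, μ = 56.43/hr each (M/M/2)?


a = λ/μ = 0.6700; ρ = a/2 = 0.3350
P₀ = 0.498108
Lq = P₀·a^c·ρ / (c!·(1−ρ)²) = 0.498108·0.44895·0.3350/(2·0.44220)
= 0.08471

Final: 0.08471


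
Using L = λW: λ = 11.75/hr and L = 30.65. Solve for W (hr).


W = L/λ = 30.65/11.75 = 2.6085 hr

Final: 2.6085 hr


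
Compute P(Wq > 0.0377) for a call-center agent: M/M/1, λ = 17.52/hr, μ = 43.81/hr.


ρ = 17.52/43.81 = 0.3999
P(Wq > t) = ρ·e^{−(μ−λ)t} = 0.3999·e^{−0.9911}
= 0.3999·0.371156 = 0.148428

Final: 0.148428


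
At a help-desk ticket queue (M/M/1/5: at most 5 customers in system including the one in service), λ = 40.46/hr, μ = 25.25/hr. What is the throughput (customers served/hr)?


ρ = 1.6024; P_K = (1−ρ)ρ^5/(1−ρ^6) = 0.399530
λ_eff = λ(1 − P_K) = 40.46·(1 − 0.399530) = 40.46·0.600470 = 24.2950 /hr

Final: 24.2950 /hr


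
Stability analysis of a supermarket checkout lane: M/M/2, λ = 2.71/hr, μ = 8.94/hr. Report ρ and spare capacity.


Total capacity cμ = 2·8.94 = 17.88/hr
ρ = λ/(cμ) = 2.71/17.88 = 0.1516
Stable ⇔ ρ < 1: YES
Spare capacity = cμ − λ = 17.88 − 2.71 = 15.17/hr

Final: ρ = 0.1516; stable; margin = 15.17/hr


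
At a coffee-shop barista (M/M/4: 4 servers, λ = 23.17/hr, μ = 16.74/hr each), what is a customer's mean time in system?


a = 1.3841; ρ = 0.3460; P₀ = 0.248895
Lq = P₀·a^c·ρ/(c!(1−ρ)²) = 0.03079
Wq = Lq/λ = 0.03079/23.17 = 0.001329 hr
W = Wq + 1/μ = 0.001329 + 0.05974 = 0.06107 hr

Final: 0.06107 hr


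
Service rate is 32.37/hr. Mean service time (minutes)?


Mean service time = 1/μ = 1/32.37 hour = 0.03089 hour
In minutes: 0.03089 × 60 = 1.8536 min

Final: 1.8536 min


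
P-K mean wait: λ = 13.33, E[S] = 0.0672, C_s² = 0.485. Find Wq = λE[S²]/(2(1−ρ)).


ρ = λ·E[S] = 13.33·0.0672 = 0.8958
E[S²] = E[S]²(1+C_s²) = 0.0672²·(1+0.485) = 0.006706
Wq = λ·E[S²]/(2(1−ρ)) = 13.33·0.006706/(2·0.1042) = 0.42884 hr

Final: 0.42884 hr


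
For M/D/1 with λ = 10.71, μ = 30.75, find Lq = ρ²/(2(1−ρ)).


ρ = 10.71/30.75 = 0.3483
M/D/1: Lq = ρ²/(2(1−ρ)) = 0.1213/(2·0.6517) = 0.09307

Final: 0.09307


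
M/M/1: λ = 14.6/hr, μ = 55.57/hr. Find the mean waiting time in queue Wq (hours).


ρ = 14.6/55.57 = 0.2627
Wq = ρ/(μ−λ) = 0.2627/(55.57 − 14.6) = 0.2627/40.97 = 0.006413 hr

Final: 0.006413 hr


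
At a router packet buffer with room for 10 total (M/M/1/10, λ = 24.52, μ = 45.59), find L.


ρ = 24.52/45.59 = 0.5378
L = ρ[1 − (K+1)ρ^K + Kρ^(K+1)] / [(1−ρ)(1−ρ^(K+1))]
Numerator: 0.5378·(1 − 11·0.002025 + 10·0.001089) = 0.531713
Denominator: (0.4622)·(0.998911) = 0.461659
L = 0.531713/0.461659 = 1.1517

Final: 1.1517


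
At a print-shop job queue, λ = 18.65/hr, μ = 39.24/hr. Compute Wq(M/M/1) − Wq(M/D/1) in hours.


ρ = 18.65/39.24 = 0.4753
Wq(M/M/1) = ρ/(μ−λ) = 0.4753/20.59 = 0.02308 hr
Wq(M/D/1) = ρ/(2(μ−λ)) = 0.01154 hr
Savings = 0.02308 − 0.01154 = 0.01154 hr

Final: 0.01154 hr


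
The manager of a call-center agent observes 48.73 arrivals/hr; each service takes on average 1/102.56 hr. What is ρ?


ρ = λ/μ = 48.73/102.56 = 0.4751

Final: 0.4751


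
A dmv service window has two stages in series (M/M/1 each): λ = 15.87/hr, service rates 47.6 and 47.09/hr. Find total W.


Each node sees arrival rate λ = 15.87/hr (tandem ⇒ throughput preserved).
W₁ = 1/(μ₁−λ) = 1/(47.6−15.87) = 0.03152 hr
W₂ = 1/(μ₂−λ) = 1/(47.09−15.87) = 0.03203 hr
W_total = W₁ + W₂ = 0.03152 + 0.03203 = 0.06355 hr

Final: 0.06355 hr


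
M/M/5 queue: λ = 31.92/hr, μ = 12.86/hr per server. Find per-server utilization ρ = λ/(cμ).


ρ = λ/(cμ) = 31.92/(5·12.86) = 31.92/64.30 = 0.4964

Final: 0.4964


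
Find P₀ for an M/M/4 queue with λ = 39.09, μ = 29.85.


a = λ/μ = 39.09/29.85 = 1.3095; ρ = a/c = 0.3274
Σ_{k=0}^{3} a^k/k! (terms k=0..3) = 1.00000 + 1.30955 + 0.85746 + 0.37429 = 3.54130
Tail: a^4/(4!(1−ρ)) = 2.94093/(24·0.6726) = 0.18218
P₀ = 1/(3.54130 + 0.18218) = 1/3.72348 = 0.268566

Final: 0.268566


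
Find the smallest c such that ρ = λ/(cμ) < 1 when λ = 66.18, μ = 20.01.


Stability requires cμ > λ ⇔ c > λ/μ.
λ/μ = 66.18/20.01 = 3.3073
Minimum integer c = ⌊3.3073⌋ + 1 = 4
Check: 4·20.01 = 80.04 > 66.18, while 3·20.01 = 60.03 ≤ 66.18

Final: 4 servers


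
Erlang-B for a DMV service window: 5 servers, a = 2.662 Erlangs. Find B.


B(c,a) = (a^c/c!) / Σ_{k=0}^{c} a^k/k!
a^5/5! = 1.113933
Σ terms (k=0..5): 1.00000 + 2.66200 + 3.54312 + 3.14393 + 2.09229 + 1.11393 = 13.555271
B = 1.113933/13.555271 = 0.082177

Final: 0.082177


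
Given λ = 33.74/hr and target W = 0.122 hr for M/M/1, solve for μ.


W = 1/(μ−λ) ⇒ μ − λ = 1/W = 1/0.122 = 8.1967
μ = λ + 1/W = 33.74 + 8.1967 = 41.9367 per hr

Final: 41.9367 /hr


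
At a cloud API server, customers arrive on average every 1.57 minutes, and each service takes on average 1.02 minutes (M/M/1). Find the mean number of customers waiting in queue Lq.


λ = 60/1.57 = 38.2166 /hr
μ = 60/1.02 = 58.8235 /hr
ρ = λ/μ = 38.2166/58.8235 = 0.6497
Lq = ρ²/(1−ρ) = 0.4221/0.3503 = 1.2049

Final: 1.2049


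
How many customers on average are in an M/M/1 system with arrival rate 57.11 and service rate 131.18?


ρ = λ/μ = 57.11/131.18 = 0.4354
L = ρ/(1−ρ) = 0.4354/(1 − 0.4354) = 0.4354/0.5646 = 0.7710

Final: 0.7710


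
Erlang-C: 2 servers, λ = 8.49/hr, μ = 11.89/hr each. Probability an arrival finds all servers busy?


a = λ/μ = 0.7140; ρ = a/2 = 0.3570
P₀ = 0.473815 (from M/M/c formula)
C(c,a) = [a^c/(c!(1−ρ))]·P₀ = [0.50986/(2·0.6430)]·0.473815
= 0.39648·0.473815 = 0.187860

Final: 0.187860


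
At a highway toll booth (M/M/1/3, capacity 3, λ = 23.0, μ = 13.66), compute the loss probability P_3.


ρ = λ/μ = 23.0/13.66 = 1.6837
P_K = (1−ρ)ρ^K/(1−ρ^(K+1)) = (-0.6837·4.773439)/(1 − 8.037270)
= -3.263830/-7.037270 = 0.463792

Final: 0.463792


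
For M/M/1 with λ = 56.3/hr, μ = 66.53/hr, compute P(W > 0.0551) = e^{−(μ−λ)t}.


W ~ Exponential(μ−λ) for M/M/1.
μ − λ = 66.53 − 56.3 = 10.2300
P(W > t) = e^{−(μ−λ)t} = e^{−0.5637} = 0.569115

Final: 0.569115


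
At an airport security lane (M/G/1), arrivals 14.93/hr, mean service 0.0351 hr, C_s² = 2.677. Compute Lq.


ρ = λ·E[S] = 14.93·0.0351 = 0.5240
Lq = ρ²(1+C_s²)/(2(1−ρ)) = 0.2746·(1+2.677)/(2·0.4760)
= 0.2746·3.6770/0.9519 = 1.06079

Final: 1.06079


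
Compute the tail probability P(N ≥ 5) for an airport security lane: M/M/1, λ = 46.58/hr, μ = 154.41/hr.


ρ = 46.58/154.41 = 0.3017
P(N ≥ n) = ρ^n = 0.3017^5 = 0.002498

Final: 0.002498


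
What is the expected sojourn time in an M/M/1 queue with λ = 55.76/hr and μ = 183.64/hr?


W = 1/(μ−λ) = 1/(183.64 − 55.76) = 1/127.88 = 0.007820 hr

Final: 0.007820 hr


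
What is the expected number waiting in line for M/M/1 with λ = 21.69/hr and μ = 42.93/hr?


ρ = 21.69/42.93 = 0.5052
Lq = ρ²/(1−ρ) = 0.2553/0.4948 = 0.5159

Final: 0.5159


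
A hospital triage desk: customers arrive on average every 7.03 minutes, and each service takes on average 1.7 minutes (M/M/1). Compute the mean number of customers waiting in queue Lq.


λ = 60/7.03 = 8.5349 /hr
μ = 60/1.7 = 35.2941 /hr
ρ = λ/μ = 8.5349/35.2941 = 0.2418
Lq = ρ²/(1−ρ) = 0.05848/0.7582 = 0.07713

Final: 0.07713


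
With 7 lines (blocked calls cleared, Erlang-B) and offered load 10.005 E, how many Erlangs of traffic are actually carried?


B(7,10.005) = 0.409264 (Erlang-B)
Carried load = a(1 − B) = 10.005·(1 − 0.409264) = 10.005·0.590736 = 5.9103 E

Final: 5.9103 Erlangs


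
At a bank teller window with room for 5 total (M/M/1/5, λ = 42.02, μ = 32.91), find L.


ρ = 42.02/32.91 = 1.2768
L = ρ[1 − (K+1)ρ^K + Kρ^(K+1)] / [(1−ρ)(1−ρ^(K+1))]
Numerator: 1.2768·(1 − 6·3.393445 + 5·4.332804) = 2.940949
Denominator: (-0.2768)·(-3.332804) = 0.922572
L = 2.940949/0.922572 = 3.1878

Final: 3.1878


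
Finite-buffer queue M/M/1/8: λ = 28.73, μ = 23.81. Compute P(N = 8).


ρ = λ/μ = 28.73/23.81 = 1.2066
P_K = (1−ρ)ρ^K/(1−ρ^(K+1)) = (-0.2066·4.493760)/(1 − 5.422332)
= -0.928572/-4.422332 = 0.209973

Final: 0.209973


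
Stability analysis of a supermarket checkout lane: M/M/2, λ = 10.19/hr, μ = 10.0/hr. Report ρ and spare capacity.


Total capacity cμ = 2·10.0 = 20.00/hr
ρ = λ/(cμ) = 10.19/20.00 = 0.5095
Stable ⇔ ρ < 1: YES
Spare capacity = cμ − λ = 20.00 − 10.19 = 9.81/hr

Final: ρ = 0.5095; stable; margin = 9.81/hr


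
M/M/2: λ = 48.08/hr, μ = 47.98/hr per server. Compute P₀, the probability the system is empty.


a = λ/μ = 48.08/47.98 = 1.0021; ρ = a/c = 0.5010
Σ_{k=0}^{1} a^k/k! (terms k=0..1) = 1.00000 + 1.00208 = 2.00208
Tail: a^2/(2!(1−ρ)) = 1.00417/(2·0.4990) = 1.00627
P₀ = 1/(2.00208 + 1.00627) = 1/3.00835 = 0.332408

Final: 0.332408


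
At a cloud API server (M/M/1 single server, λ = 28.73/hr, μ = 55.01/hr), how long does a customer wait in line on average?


ρ = 28.73/55.01 = 0.5223
Wq = ρ/(μ−λ) = 0.5223/(55.01 − 28.73) = 0.5223/26.28 = 0.01987 hr

Final: 0.01987 hr
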